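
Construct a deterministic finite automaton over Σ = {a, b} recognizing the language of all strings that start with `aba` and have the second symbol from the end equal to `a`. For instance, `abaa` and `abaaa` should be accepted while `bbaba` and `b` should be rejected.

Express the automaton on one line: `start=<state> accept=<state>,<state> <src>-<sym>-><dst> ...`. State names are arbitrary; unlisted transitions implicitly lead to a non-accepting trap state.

start=S0 accept=S5,S6 S0-a->S1 S0-b->S2 S1-a->S2 S1-b->S3 S2-a->S2 S2-b->S2 S3-a->S4 S3-b->S2 S4-a->S5 S4-b->S6 S5-a->S5 S5-b->S6 S6-a->S4 S6-b->S7 S7-a->S4 S7-b->S7

Handle the two conditions separately and then intersect. The first has 5 states tracking whether the input so far still matches the prefix `aba`; the second has 7 states tracking the last 2 symbols read. A product state is a pair (one from each), accepting exactly when both do. Minimizing collapses redundant product states.
8 states suffice.
        a   b  
>  S0   S1  S2 
   S1   S2  S3 
   S2   S2  S2 
   S3   S4  S2 
   S4   S5  S6 
 * S5   S5  S6 
 * S6   S4  S7 
   S7   S4  S7 
(> = start, * = accepting)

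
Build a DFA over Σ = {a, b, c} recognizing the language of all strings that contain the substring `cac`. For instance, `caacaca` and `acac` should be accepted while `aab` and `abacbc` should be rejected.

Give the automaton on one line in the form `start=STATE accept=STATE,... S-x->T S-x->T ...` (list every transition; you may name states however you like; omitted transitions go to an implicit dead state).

start=s0 accept=s3 s0-a->s0 s0-b->s0 s0-c->s1 s1-a->s2 s1-b->s0 s1-c->s1 s2-a->s0 s2-b->s0 s2-c->s3 s3-a->s3 s3-b->s3 s3-c->s3

States s0..s2 record the length of the longest prefix of `cac` that matches the current input suffix. Reaching s3 means `cac` has been seen, and we stay there forever. Accept from s3.
A 4-state machine:
        a   b   c  
>  s0   s0  s0  s1 
   s1   s2  s0  s1 
   s2   s0  s0  s3 
 * s3   s3  s3  s3 
(> = start, * = accepting)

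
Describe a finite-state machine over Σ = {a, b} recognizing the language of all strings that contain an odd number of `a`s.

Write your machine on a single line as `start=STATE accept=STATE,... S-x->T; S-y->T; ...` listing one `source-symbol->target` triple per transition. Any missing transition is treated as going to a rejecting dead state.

start=q0; accept=q1; q0-a->q1; q0-b->q0; q1-a->q0; q1-b->q1

Keep the running count of `a`s modulo 2: each `a` advances along the cycle q0 → q1 → q0 while other symbols loop. Accept at q1.
With 2 states:
        a   b  
>  q0   q1  q0 
 * q1   q0  q1 
(> = start, * = accepting)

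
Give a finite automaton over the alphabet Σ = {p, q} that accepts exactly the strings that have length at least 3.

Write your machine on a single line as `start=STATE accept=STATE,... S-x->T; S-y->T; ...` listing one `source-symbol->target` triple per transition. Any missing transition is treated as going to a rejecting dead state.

start=s0; accept=s3,s4; s0-p->s1; s0-q->s1; s1-p->s2; s1-q->s2; s2-p->s3; s2-q->s3; s3-p->s4; s3-q->s4; s4-p->s4; s4-q->s4

Count input length up to 4: every symbol moves from s0 toward s4, which means 'more than 3' and absorbs. Accept from {s3, s4}.
With 5 states:
        p   q  
>  s0   s1  s1 
   s1   s2  s2 
   s2   s3  s3 
 * s3   s4  s4 
 * s4   s4  s4 
(> = start, * = accepting)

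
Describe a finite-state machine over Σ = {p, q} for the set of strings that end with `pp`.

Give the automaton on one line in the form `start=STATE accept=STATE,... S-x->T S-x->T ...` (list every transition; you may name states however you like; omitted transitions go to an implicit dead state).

Remember how much of `pp` the current input suffix matches. State A means no match yet; B means the last symbol is `p`; C means the last 2 symbols are `pp`. Only C accepts. On a mismatch, fall back to the longest proper suffix that is still a prefix of `pp`.
       p  q 
>  A   B  A 
   B   C  A 
 * C   C  A 
(> = start, * = accepting)

start=A accept=C A-p->B A-q->A B-p->C B-q->A C-p->C C-q->A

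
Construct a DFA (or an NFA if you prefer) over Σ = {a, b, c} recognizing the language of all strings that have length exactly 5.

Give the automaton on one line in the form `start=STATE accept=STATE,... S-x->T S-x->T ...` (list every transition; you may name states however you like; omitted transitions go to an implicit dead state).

Count input length up to 6: every symbol moves from q0 toward q6, which means 'more than 5' and absorbs. Accept from {q5}.
7 states suffice.
        a   b   c  
>  q0   q1  q1  q1 
   q1   q2  q2  q2 
   q2   q3  q3  q3 
   q3   q4  q4  q4 
   q4   q5  q5  q5 
 * q5   q6  q6  q6 
   q6   q6  q6  q6 
(> = start, * = accepting)

start=q0 accept=q5 q0-a->q1 q0-b->q1 q0-c->q1 q1-a->q2 q1-b->q2 q1-c->q2 q2-a->q3 q2-b->q3 q2-c->q3 q3-a->q4 q3-b->q4 q3-c->q4 q4-a->q5 q4-b->q5 q4-c->q5 q5-a->q6 q5-b->q6 q5-c->q6 q6-a->q6 q6-b->q6 q6-c->q6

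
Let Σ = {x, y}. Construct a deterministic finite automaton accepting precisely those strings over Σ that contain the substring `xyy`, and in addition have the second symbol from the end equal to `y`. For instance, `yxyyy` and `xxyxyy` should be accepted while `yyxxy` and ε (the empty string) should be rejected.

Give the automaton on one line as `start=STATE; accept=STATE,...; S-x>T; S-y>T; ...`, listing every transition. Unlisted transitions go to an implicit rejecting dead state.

start=S0; accept=S3,S4; S0-x>S1; S0-y>S0; S1-x>S1; S1-y>S2; S2-x>S1; S2-y>S3; S3-x>S4; S3-y>S3; S4-x>S5; S4-y>S6; S5-x>S5; S5-y>S6; S6-x>S4; S6-y>S3

Build one automaton per condition and run them in lockstep. The first has 4 states tracking whether and how much of `xyy` has been seen; the second has 7 states tracking the last 2 symbols read. A product state is a pair (one from each), accepting exactly when both do. Minimizing collapses redundant product states.
7 states suffice.
        x   y  
>  S0   S1  S0 
   S1   S1  S2 
   S2   S1  S3 
 * S3   S4  S3 
 * S4   S5  S6 
   S5   S5  S6 
   S6   S4  S3 
(> = start, * = accepting)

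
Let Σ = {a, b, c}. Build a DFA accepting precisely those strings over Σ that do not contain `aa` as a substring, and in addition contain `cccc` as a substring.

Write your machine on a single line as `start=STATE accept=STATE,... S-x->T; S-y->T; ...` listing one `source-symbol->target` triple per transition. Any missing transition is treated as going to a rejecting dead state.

start=S0; accept=S6,S7; S0-a->S1; S0-b->S0; S0-c->S2; S1-a->S3; S1-b->S0; S1-c->S2; S2-a->S1; S2-b->S0; S2-c->S4; S3-a->S3; S3-b->S3; S3-c->S3; S4-a->S1; S4-b->S0; S4-c->S5; S5-a->S1; S5-b->S0; S5-c->S6; S6-a->S7; S6-b->S6; S6-c->S6; S7-a->S3; S7-b->S6; S7-c->S6

Handle the two conditions separately and then intersect. The first has 3 states tracking partial matches of the forbidden pattern `aa`; the second has 5 states tracking whether and how much of `cccc` has been seen. A product state is a pair (one from each), accepting exactly when both do. Minimizing collapses redundant product states.
        a   b   c  
>  S0   S1  S0  S2 
   S1   S3  S0  S2 
   S2   S1  S0  S4 
   S3   S3  S3  S3 
   S4   S1  S0  S5 
   S5   S1  S0  S6 
 * S6   S7  S6  S6 
 * S7   S3  S6  S6 
(> = start, * = accepting)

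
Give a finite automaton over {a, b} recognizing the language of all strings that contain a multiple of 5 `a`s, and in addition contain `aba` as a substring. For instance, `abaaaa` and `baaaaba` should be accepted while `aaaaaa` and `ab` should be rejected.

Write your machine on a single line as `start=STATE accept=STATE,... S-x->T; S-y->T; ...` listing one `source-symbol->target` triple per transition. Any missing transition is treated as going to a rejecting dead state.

start=S0; accept=S17; S0-a->S1; S0-b->S0; S1-a->S2; S1-b->S3; S2-a->S4; S2-b->S5; S3-a->S6; S3-b->S7; S4-a->S8; S4-b->S9; S5-a->S10; S5-b->S11; S6-a->S10; S6-b->S6; S7-a->S2; S7-b->S7; S8-a->S12; S8-b->S13; S9-a->S14; S9-b->S15; S10-a->S14; S10-b->S10; S11-a->S4; S11-b->S11; S12-a->S1; S12-b->S16; S13-a->S17; S13-b->S18; S14-a->S17; S14-b->S14; S15-a->S8; S15-b->S15; S16-a->S19; S16-b->S0; S17-a->S19; S17-b->S17; S18-a->S12; S18-b->S18; S19-a->S6; S19-b->S19

Handle the two conditions separately and then intersect. One (5 states) tracks the count of `a`s modulo 5; the other (4 states) tracks whether and how much of `aba` has been seen. Each combined state is a pair, one component from each; accept when both components accept.
A 20-state machine:
          a    b  
>  S0     S1   S0 
   S1     S2   S3 
   S2     S4   S5 
   S3     S6   S7 
   S4     S8   S9 
   S5    S10  S11 
   S6    S10   S6 
   S7     S2   S7 
   S8    S12  S13 
   S9    S14  S15 
   S10   S14  S10 
   S11    S4  S11 
   S12    S1  S16 
   S13   S17  S18 
   S14   S17  S14 
   S15    S8  S15 
   S16   S19   S0 
 * S17   S19  S17 
   S18   S12  S18 
   S19    S6  S19 
(> = start, * = accepting)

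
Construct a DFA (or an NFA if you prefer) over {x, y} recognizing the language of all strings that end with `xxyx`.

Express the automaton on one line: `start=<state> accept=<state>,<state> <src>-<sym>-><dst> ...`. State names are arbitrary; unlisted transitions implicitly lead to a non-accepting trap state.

Let each state record the length of the longest suffix of the input read so far that is also a prefix of `xxyx`. S1 means the last symbol is `x`; S2 means the last 2 symbols are `xx`; S3 means the last 3 symbols are `xxy`; S4 means the last 4 symbols are `xxyx`. Accept only at S4, where the string currently ends in `xxyx`.
5 states suffice.
        x   y  
>  S0   S1  S0 
   S1   S2  S0 
   S2   S2  S3 
   S3   S4  S0 
 * S4   S2  S0 
(> = start, * = accepting)

start=S0 accept=S4 S0-x->S1 S0-y->S0 S1-x->S2 S1-y->S0 S2-x->S2 S2-y->S3 S3-x->S4 S3-y->S0 S4-x->S2 S4-y->S0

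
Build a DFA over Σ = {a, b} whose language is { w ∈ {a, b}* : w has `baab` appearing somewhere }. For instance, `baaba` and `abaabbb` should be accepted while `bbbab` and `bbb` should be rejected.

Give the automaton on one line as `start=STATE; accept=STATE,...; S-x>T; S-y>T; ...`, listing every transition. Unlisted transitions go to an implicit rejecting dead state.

start=s0; accept=s4; s0-a>s0; s0-b>s1; s1-a>s2; s1-b>s1; s2-a>s3; s2-b>s1; s3-a>s0; s3-b>s4; s4-a>s4; s4-b>s4

Track how much of `baab` has been matched so far: state s0 is no progress, s4 is the absorbing accept state reached once `baab` has occurred. Intermediate states record partial matches; on a mismatch, fall back to the longest reusable overlap.
5 states suffice.
        a   b  
>  s0   s0  s1 
   s1   s2  s1 
   s2   s3  s1 
   s3   s0  s4 
 * s4   s4  s4 
(> = start, * = accepting)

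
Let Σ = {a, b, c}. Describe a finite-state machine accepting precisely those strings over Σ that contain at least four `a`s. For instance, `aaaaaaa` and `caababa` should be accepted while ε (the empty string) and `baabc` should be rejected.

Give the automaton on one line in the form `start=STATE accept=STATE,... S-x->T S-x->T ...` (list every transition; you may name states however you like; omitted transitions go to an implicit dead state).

start=q0 accept=q4,q5 q0-a->q1 q0-b->q0 q0-c->q0 q1-a->q2 q1-b->q1 q1-c->q1 q2-a->q3 q2-b->q2 q2-c->q2 q3-a->q4 q3-b->q3 q3-c->q3 q4-a->q5 q4-b->q4 q4-c->q4 q5-a->q5 q5-b->q5 q5-c->q5

Only the number of `a`s matters, and only up to 5. Make a chain q0 → q1 → q2 → q3 → q4 → q5 advanced by each `a` (with q5 absorbing); every other symbol self-loops. The accepting set is {q4, q5}.
A 6-state machine:
        a   b   c  
>  q0   q1  q0  q0 
   q1   q2  q1  q1 
   q2   q3  q2  q2 
   q3   q4  q3  q3 
 * q4   q5  q4  q4 
 * q5   q5  q5  q5 
(> = start, * = accepting)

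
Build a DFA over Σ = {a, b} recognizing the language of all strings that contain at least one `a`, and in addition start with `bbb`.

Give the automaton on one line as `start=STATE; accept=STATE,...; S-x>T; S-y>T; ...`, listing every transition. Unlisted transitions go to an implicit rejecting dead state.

Build one automaton per condition and run them in lockstep. The first has 3 states tracking the count of `a`s, saturating at 2; the second has 5 states tracking whether the input so far still matches the prefix `bbb`. A product state is a pair (one from each), accepting exactly when both do. Equivalent product states are then merged.
        a   b  
>  s0   s1  s2 
   s1   s1  s1 
   s2   s1  s3 
   s3   s1  s4 
   s4   s5  s4 
 * s5   s5  s5 
(> = start, * = accepting)

start=s0; accept=s5; s0-a>s1; s0-b>s2; s1-a>s1; s1-b>s1; s2-a>s1; s2-b>s3; s3-a>s1; s3-b>s4; s4-a>s5; s4-b>s4; s5-a>s5; s5-b>s5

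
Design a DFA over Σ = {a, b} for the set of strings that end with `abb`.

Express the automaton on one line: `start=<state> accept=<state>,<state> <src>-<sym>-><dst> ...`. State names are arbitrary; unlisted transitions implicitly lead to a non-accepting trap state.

Let each state record the length of the longest suffix of the input read so far that is also a prefix of `abb`. q1 means the last symbol is `a`; q2 means the last 2 symbols are `ab`; q3 means the last 3 symbols are `abb`. Accept only at q3, where the string currently ends in `abb`.
A 4-state machine:
        a   b  
>  q0   q1  q0 
   q1   q1  q2 
   q2   q1  q3 
 * q3   q1  q0 
(> = start, * = accepting)

start=q0 accept=q3 q0-a->q1 q0-b->q0 q1-a->q1 q1-b->q2 q2-a->q1 q2-b->q3 q3-a->q1 q3-b->q0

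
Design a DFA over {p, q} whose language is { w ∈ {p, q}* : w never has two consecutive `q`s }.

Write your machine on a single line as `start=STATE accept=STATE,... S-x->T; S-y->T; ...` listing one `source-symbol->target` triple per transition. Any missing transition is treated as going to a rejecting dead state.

start=S0; accept=S0,S1; S0-p->S0; S0-q->S1; S1-p->S0; S1-q->S2; S2-p->S2; S2-q->S2

This is the complement of 'contains `qq`'. Use the same substring-matching states — S0 through S2 holding how much of `qq` has just been matched — but flip the accepting set: everything except the trap S2 accepts.
A 3-state machine:
        p   q  
>* S0   S0  S1 
 * S1   S0  S2 
   S2   S2  S2 
(> = start, * = accepting)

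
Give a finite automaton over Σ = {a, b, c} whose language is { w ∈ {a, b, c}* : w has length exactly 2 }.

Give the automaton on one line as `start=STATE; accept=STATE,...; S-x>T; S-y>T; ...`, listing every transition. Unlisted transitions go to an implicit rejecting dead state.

Count input length up to 3: every symbol moves from q0 toward q3, which means 'more than 2' and absorbs. Accept from {q2}.
        a   b   c  
>  q0   q1  q1  q1 
   q1   q2  q2  q2 
 * q2   q3  q3  q3 
   q3   q3  q3  q3 
(> = start, * = accepting)

start=q0; accept=q2; q0-a>q1; q0-b>q1; q0-c>q1; q1-a>q2; q1-b>q2; q1-c>q2; q2-a>q3; q2-b>q3; q2-c>q3; q3-a>q3; q3-b>q3; q3-c>q3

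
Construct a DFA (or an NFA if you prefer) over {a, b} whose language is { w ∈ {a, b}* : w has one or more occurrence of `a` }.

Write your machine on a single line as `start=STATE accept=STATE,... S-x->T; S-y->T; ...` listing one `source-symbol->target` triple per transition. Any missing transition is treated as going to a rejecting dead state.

start=S0; accept=S1,S2; S0-a->S1; S0-b->S0; S1-a->S2; S1-b->S1; S2-a->S2; S2-b->S2

Only the number of `a`s matters, and only up to 2. Make a chain S0 → S1 → S2 advanced by each `a` (with S2 absorbing); every other symbol self-loops. The accepting set is {S1, S2}.
With 3 states:
        a   b  
>  S0   S1  S0 
 * S1   S2  S1 
 * S2   S2  S2 
(> = start, * = accepting)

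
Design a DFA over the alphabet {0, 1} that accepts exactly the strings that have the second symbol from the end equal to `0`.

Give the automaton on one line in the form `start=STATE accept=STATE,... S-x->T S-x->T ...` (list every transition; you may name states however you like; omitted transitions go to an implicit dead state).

start=S0 accept=S3,S4 S0-0->S1 S0-1->S2 S1-0->S3 S1-1->S4 S2-0->S5 S2-1->S6 S3-0->S3 S3-1->S4 S4-0->S5 S4-1->S6 S5-0->S3 S5-1->S4 S6-0->S5 S6-1->S6

Because acceptance depends on a position counted from the end, the machine has to buffer the most recent 2 symbols. Make each state the string of the last up-to-2 symbols read; on input `x` shift the window left and append `x`. Accept when the buffered window has length 2 and begins with `0`.
A 7-state machine:
        0   1  
>  S0   S1  S2 
   S1   S3  S4 
   S2   S5  S6 
 * S3   S3  S4 
 * S4   S5  S6 
   S5   S3  S4 
   S6   S5  S6 
(> = start, * = accepting)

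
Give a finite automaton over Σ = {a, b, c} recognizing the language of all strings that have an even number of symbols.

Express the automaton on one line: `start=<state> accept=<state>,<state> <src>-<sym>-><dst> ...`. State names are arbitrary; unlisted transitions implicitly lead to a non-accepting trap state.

Only the length mod 2 matters, so use a 2-cycle: from any state, every input symbol moves to the next state, wrapping q1 back to q0. Mark q0 accepting.
A 2-state machine:
        a   b   c  
>* q0   q1  q1  q1 
   q1   q0  q0  q0 
(> = start, * = accepting)

start=q0 accept=q0 q0-a->q1 q0-b->q1 q0-c->q1 q1-a->q0 q1-b->q0 q1-c->q0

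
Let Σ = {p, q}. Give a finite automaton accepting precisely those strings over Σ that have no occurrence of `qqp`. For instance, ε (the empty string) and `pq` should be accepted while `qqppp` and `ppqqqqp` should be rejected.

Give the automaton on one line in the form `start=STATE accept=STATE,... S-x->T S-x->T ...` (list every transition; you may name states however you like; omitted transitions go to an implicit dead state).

start=A accept=A,B,C A-p->A A-q->B B-p->A B-q->C C-p->D C-q->C D-p->D D-q->D

Track partial matches of the forbidden pattern `qqp`. State D is a dead state reached once `qqp` has occurred; every other state accepts. A means no part of `qqp` is currently matched.
With 4 states:
       p  q 
>* A   A  B 
 * B   A  C 
 * C   D  C 
   D   D  D 
(> = start, * = accepting)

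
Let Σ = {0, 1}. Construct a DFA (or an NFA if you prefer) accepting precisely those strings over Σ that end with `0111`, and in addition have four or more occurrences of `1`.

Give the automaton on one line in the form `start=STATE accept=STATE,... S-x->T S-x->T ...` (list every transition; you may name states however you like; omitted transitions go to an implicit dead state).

start=q0 accept=q5 q0-0->q0 q0-1->q1 q1-0->q2 q1-1->q1 q2-0->q2 q2-1->q3 q3-0->q2 q3-1->q4 q4-0->q2 q4-1->q5 q5-0->q2 q5-1->q1

Handle the two conditions separately and then intersect. The first has 5 states tracking how much of the suffix `0111` has currently been matched; the second has 6 states tracking the count of `1`s, saturating at 5. A product state is a pair (one from each), accepting exactly when both do. Equivalent product states are then merged.
A 6-state machine:
        0   1  
>  q0   q0  q1 
   q1   q2  q1 
   q2   q2  q3 
   q3   q2  q4 
   q4   q2  q5 
 * q5   q2  q1 
(> = start, * = accepting)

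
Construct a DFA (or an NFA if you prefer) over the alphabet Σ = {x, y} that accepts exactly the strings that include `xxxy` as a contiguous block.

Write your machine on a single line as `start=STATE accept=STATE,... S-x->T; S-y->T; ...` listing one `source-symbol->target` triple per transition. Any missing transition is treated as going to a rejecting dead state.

start=s0; accept=s4; s0-x->s1; s0-y->s0; s1-x->s2; s1-y->s0; s2-x->s3; s2-y->s0; s3-x->s3; s3-y->s4; s4-x->s4; s4-y->s4

States s0..s3 record the length of the longest prefix of `xxxy` that matches the current input suffix. Reaching s4 means `xxxy` has been seen, and we stay there forever. Accept from s4.
5 states suffice.
        x   y  
>  s0   s1  s0 
   s1   s2  s0 
   s2   s3  s0 
   s3   s3  s4 
 * s4   s4  s4 
(> = start, * = accepting)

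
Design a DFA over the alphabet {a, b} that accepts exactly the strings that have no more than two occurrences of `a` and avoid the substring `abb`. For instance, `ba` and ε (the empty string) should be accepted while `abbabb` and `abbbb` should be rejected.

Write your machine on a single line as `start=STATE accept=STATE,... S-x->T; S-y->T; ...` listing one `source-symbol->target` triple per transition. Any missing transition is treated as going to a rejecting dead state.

Handle the two conditions separately and then intersect. One (4 states) tracks the count of `a`s, saturating at 3; the other (4 states) tracks partial matches of the forbidden pattern `abb`. Each combined state is a pair, one component from each; accept when both components accept.
A 10-state machine:
        a   b  
>* q0   q1  q0 
 * q1   q2  q3 
 * q2   q4  q5 
 * q3   q2  q6 
   q4   q4  q7 
 * q5   q4  q8 
   q6   q8  q6 
   q7   q4  q9 
   q8   q9  q8 
   q9   q9  q9 
(> = start, * = accepting)

start=q0; accept=q0,q1,q2,q3,q5; q0-a->q1; q0-b->q0; q1-a->q2; q1-b->q3; q2-a->q4; q2-b->q5; q3-a->q2; q3-b->q6; q4-a->q4; q4-b->q7; q5-a->q4; q5-b->q8; q6-a->q8; q6-b->q6; q7-a->q4; q7-b->q9; q8-a->q9; q8-b->q8; q9-a->q9; q9-b->q9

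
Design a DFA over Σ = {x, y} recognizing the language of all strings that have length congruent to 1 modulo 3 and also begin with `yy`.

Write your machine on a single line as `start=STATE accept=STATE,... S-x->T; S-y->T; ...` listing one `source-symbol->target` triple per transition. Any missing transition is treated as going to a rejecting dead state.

start=S0; accept=S5; S0-x->S1; S0-y->S2; S1-x->S1; S1-y->S1; S2-x->S1; S2-y->S3; S3-x->S4; S3-y->S4; S4-x->S5; S4-y->S5; S5-x->S3; S5-y->S3

Run two small machines in parallel and take their product. The first has 3 states tracking the input length modulo 3; the second has 4 states tracking whether the input so far still matches the prefix `yy`. A product state is a pair (one from each), accepting exactly when both do. Minimizing collapses redundant product states.
6 states suffice.
        x   y  
>  S0   S1  S2 
   S1   S1  S1 
   S2   S1  S3 
   S3   S4  S4 
   S4   S5  S5 
 * S5   S3  S3 
(> = start, * = accepting)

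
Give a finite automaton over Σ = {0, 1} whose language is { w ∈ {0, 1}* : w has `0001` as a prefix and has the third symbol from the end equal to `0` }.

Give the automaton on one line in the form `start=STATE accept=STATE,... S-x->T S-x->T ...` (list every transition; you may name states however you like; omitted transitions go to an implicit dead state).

start=q0 accept=q16,q17,q18,q23 q0-0->q1 q0-1->q2 q1-0->q3 q1-1->q4 q2-0->q5 q2-1->q6 q3-0->q7 q3-1->q8 q4-0->q9 q4-1->q10 q5-0->q11 q5-1->q12 q6-0->q13 q6-1->q14 q7-0->q15 q7-1->q16 q8-0->q9 q8-1->q10 q9-0->q11 q9-1->q12 q10-0->q13 q10-1->q14 q11-0->q15 q11-1->q8 q12-0->q9 q12-1->q10 q13-0->q11 q13-1->q12 q14-0->q13 q14-1->q14 q15-0->q15 q15-1->q8 q16-0->q17 q16-1->q18 q17-0->q19 q17-1->q20 q18-0->q21 q18-1->q22 q19-0->q23 q19-1->q16 q20-0->q17 q20-1->q18 q21-0->q19 q21-1->q20 q22-0->q21 q22-1->q22 q23-0->q23 q23-1->q16

Handle the two conditions separately and then intersect. The first has 6 states tracking whether the input so far still matches the prefix `0001`; the second has 15 states tracking the last 3 symbols read. A product state is a pair (one from each), accepting exactly when both do.
          0    1  
>  q0     q1   q2 
   q1     q3   q4 
   q2     q5   q6 
   q3     q7   q8 
   q4     q9  q10 
   q5    q11  q12 
   q6    q13  q14 
   q7    q15  q16 
   q8     q9  q10 
   q9    q11  q12 
   q10   q13  q14 
   q11   q15   q8 
   q12    q9  q10 
   q13   q11  q12 
   q14   q13  q14 
   q15   q15   q8 
 * q16   q17  q18 
 * q17   q19  q20 
 * q18   q21  q22 
   q19   q23  q16 
   q20   q17  q18 
   q21   q19  q20 
   q22   q21  q22 
 * q23   q23  q16 
(> = start, * = accepting)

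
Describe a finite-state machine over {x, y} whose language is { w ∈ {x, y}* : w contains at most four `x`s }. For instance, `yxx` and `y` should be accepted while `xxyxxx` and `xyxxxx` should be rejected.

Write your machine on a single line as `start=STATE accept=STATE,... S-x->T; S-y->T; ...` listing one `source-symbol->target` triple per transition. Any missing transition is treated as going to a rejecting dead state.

start=S0; accept=S0,S1,S2,S3,S4; S0-x->S1; S0-y->S0; S1-x->S2; S1-y->S1; S2-x->S3; S2-y->S2; S3-x->S4; S3-y->S3; S4-x->S5; S4-y->S4; S5-x->S5; S5-y->S5

Count `x`s, saturating at 5: states S0 through S4 mean 0 through 4 `x`s seen; S5 means more than 4. Each `x` increments (capped at S5); other symbols loop. Accept from {S0, S1, S2, S3, S4}.
A 6-state machine:
        x   y  
>* S0   S1  S0 
 * S1   S2  S1 
 * S2   S3  S2 
 * S3   S4  S3 
 * S4   S5  S4 
   S5   S5  S5 
(> = start, * = accepting)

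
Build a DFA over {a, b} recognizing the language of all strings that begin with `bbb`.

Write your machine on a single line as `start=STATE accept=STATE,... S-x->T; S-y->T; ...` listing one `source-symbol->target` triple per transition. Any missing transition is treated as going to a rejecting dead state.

start=S0; accept=S3; S0-a->S4; S0-b->S1; S1-a->S4; S1-b->S2; S2-a->S4; S2-b->S3; S3-a->S3; S3-b->S3; S4-a->S4; S4-b->S4

Check the first 3 symbols one by one: S0 through S2 record how many have matched `bbb` so far; any wrong symbol goes to the dead state S4. After all 3 match we enter the accepting sink S3.
        a   b  
>  S0   S4  S1 
   S1   S4  S2 
   S2   S4  S3 
 * S3   S3  S3 
   S4   S4  S4 
(> = start, * = accepting)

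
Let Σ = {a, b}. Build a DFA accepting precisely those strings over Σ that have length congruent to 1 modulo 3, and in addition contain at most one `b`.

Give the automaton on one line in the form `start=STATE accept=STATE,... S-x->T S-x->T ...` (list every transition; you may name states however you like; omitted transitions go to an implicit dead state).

start=q0 accept=q1,q2 q0-a->q1 q0-b->q2 q1-a->q3 q1-b->q4 q2-a->q4 q2-b->q5 q3-a->q0 q3-b->q6 q4-a->q6 q4-b->q7 q5-a->q7 q5-b->q7 q6-a->q2 q6-b->q8 q7-a->q8 q7-b->q8 q8-a->q5 q8-b->q5

Build one automaton per condition and run them in lockstep. The first has 3 states tracking the input length modulo 3; the second has 3 states tracking the count of `b`s, saturating at 2. A product state is a pair (one from each), accepting exactly when both do.
9 states suffice.
        a   b  
>  q0   q1  q2 
 * q1   q3  q4 
 * q2   q4  q5 
   q3   q0  q6 
   q4   q6  q7 
   q5   q7  q7 
   q6   q2  q8 
   q7   q8  q8 
   q8   q5  q5 
(> = start, * = accepting)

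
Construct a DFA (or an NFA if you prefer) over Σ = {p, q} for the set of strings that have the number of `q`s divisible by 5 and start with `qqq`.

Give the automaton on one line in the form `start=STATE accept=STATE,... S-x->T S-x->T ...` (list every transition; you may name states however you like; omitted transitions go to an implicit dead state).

Build one automaton per condition and run them in lockstep. The first has 5 states tracking the count of `q`s modulo 5; the second has 5 states tracking whether the input so far still matches the prefix `qqq`. A product state is a pair (one from each), accepting exactly when both do. After merging equivalent states the machine shrinks.
A 9-state machine:
        p   q  
>  S0   S1  S2 
   S1   S1  S1 
   S2   S1  S3 
   S3   S1  S4 
   S4   S4  S5 
   S5   S5  S6 
 * S6   S6  S7 
   S7   S7  S8 
   S8   S8  S4 
(> = start, * = accepting)

start=S0 accept=S6 S0-p->S1 S0-q->S2 S1-p->S1 S1-q->S1 S2-p->S1 S2-q->S3 S3-p->S1 S3-q->S4 S4-p->S4 S4-q->S5 S5-p->S5 S5-q->S6 S6-p->S6 S6-q->S7 S7-p->S7 S7-q->S8 S8-p->S8 S8-q->S4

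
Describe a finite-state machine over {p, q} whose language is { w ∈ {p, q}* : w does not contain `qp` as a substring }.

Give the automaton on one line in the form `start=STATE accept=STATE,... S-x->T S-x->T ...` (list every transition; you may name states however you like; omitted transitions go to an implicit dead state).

start=A accept=A,B A-p->A A-q->B B-p->C B-q->B C-p->C C-q->C

Track partial matches of the forbidden pattern `qp`. State C is a dead state reached once `qp` has occurred; every other state accepts. A means no part of `qp` is currently matched.
3 states suffice.
       p  q 
>* A   A  B 
 * B   C  B 
   C   C  C 
(> = start, * = accepting)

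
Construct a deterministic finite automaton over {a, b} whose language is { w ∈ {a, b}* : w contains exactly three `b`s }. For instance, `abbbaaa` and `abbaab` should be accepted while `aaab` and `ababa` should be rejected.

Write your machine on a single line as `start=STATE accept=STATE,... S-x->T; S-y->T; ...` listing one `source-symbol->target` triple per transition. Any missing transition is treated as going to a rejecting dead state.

Only the number of `b`s matters, and only up to 4. Make a chain q0 → q1 → q2 → q3 → q4 advanced by each `b` (with q4 absorbing); every other symbol self-loops. The accepting set is {q3}.
5 states suffice.
        a   b  
>  q0   q0  q1 
   q1   q1  q2 
   q2   q2  q3 
 * q3   q3  q4 
   q4   q4  q4 
(> = start, * = accepting)

start=q0; accept=q3; q0-a->q0; q0-b->q1; q1-a->q1; q1-b->q2; q2-a->q2; q2-b->q3; q3-a->q3; q3-b->q4; q4-a->q4; q4-b->q4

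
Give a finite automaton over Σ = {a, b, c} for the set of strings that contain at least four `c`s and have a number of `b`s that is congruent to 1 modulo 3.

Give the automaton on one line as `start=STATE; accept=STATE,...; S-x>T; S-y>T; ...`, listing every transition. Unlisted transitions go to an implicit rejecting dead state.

start=q0; accept=q13; q0-a>q0; q0-b>q1; q0-c>q2; q1-a>q1; q1-b>q3; q1-c>q4; q2-a>q2; q2-b>q4; q2-c>q5; q3-a>q3; q3-b>q0; q3-c>q6; q4-a>q4; q4-b>q6; q4-c>q7; q5-a>q5; q5-b>q7; q5-c>q8; q6-a>q6; q6-b>q2; q6-c>q9; q7-a>q7; q7-b>q9; q7-c>q10; q8-a>q8; q8-b>q10; q8-c>q11; q9-a>q9; q9-b>q5; q9-c>q12; q10-a>q10; q10-b>q12; q10-c>q13; q11-a>q11; q11-b>q13; q11-c>q11; q12-a>q12; q12-b>q8; q12-c>q14; q13-a>q13; q13-b>q14; q13-c>q13; q14-a>q14; q14-b>q11; q14-c>q14

Handle the two conditions separately and then intersect. One (6 states) tracks the count of `c`s, saturating at 5; the other (3 states) tracks the count of `b`s modulo 3. Each combined state is a pair, one component from each; accept when both components accept. Minimizing collapses redundant product states.
15 states suffice.
          a    b    c  
>  q0     q0   q1   q2 
   q1     q1   q3   q4 
   q2     q2   q4   q5 
   q3     q3   q0   q6 
   q4     q4   q6   q7 
   q5     q5   q7   q8 
   q6     q6   q2   q9 
   q7     q7   q9  q10 
   q8     q8  q10  q11 
   q9     q9   q5  q12 
   q10   q10  q12  q13 
   q11   q11  q13  q11 
   q12   q12   q8  q14 
 * q13   q13  q14  q13 
   q14   q14  q11  q14 
(> = start, * = accepting)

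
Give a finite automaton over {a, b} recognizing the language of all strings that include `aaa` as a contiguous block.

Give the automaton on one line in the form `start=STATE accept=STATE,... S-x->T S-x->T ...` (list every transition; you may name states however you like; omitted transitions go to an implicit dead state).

start=S0 accept=S3 S0-a->S1 S0-b->S0 S1-a->S2 S1-b->S0 S2-a->S3 S2-b->S0 S3-a->S3 S3-b->S3

Track how much of `aaa` has been matched so far: state S0 is no progress, S3 is the absorbing accept state reached once `aaa` has occurred. Intermediate states record partial matches; on a mismatch, fall back to the longest reusable overlap.
4 states suffice.
        a   b  
>  S0   S1  S0 
   S1   S2  S0 
   S2   S3  S0 
 * S3   S3  S3 
(> = start, * = accepting)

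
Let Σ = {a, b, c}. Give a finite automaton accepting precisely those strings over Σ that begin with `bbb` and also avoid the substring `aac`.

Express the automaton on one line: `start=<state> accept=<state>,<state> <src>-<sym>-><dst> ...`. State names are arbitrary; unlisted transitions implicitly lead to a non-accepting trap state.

Build one automaton per condition and run them in lockstep. One (5 states) tracks whether the input so far still matches the prefix `bbb`; the other (4 states) tracks partial matches of the forbidden pattern `aac`. Each combined state is a pair, one component from each; accept when both components accept. Equivalent product states are then merged.
With 7 states:
        a   b   c  
>  S0   S1  S2  S1 
   S1   S1  S1  S1 
   S2   S1  S3  S1 
   S3   S1  S4  S1 
 * S4   S5  S4  S4 
 * S5   S6  S4  S4 
 * S6   S6  S4  S1 
(> = start, * = accepting)

start=S0 accept=S4,S5,S6 S0-a->S1 S0-b->S2 S0-c->S1 S1-a->S1 S1-b->S1 S1-c->S1 S2-a->S1 S2-b->S3 S2-c->S1 S3-a->S1 S3-b->S4 S3-c->S1 S4-a->S5 S4-b->S4 S4-c->S4 S5-a->S6 S5-b->S4 S5-c->S4 S6-a->S6 S6-b->S4 S6-c->S1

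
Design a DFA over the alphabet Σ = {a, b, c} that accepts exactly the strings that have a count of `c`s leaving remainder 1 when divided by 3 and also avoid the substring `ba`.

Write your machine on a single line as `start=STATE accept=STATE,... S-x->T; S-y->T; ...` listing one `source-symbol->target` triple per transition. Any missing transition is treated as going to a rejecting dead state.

Build one automaton per condition and run them in lockstep. One (3 states) tracks the count of `c`s modulo 3; the other (3 states) tracks partial matches of the forbidden pattern `ba`. Each combined state is a pair, one component from each; accept when both components accept.
A 9-state machine:
        a   b   c  
>  q0   q0  q1  q2 
   q1   q3  q1  q2 
 * q2   q2  q4  q5 
   q3   q3  q3  q6 
 * q4   q6  q4  q5 
   q5   q5  q7  q0 
   q6   q6  q6  q8 
   q7   q8  q7  q0 
   q8   q8  q8  q3 
(> = start, * = accepting)

start=q0; accept=q2,q4; q0-a->q0; q0-b->q1; q0-c->q2; q1-a->q3; q1-b->q1; q1-c->q2; q2-a->q2; q2-b->q4; q2-c->q5; q3-a->q3; q3-b->q3; q3-c->q6; q4-a->q6; q4-b->q4; q4-c->q5; q5-a->q5; q5-b->q7; q5-c->q0; q6-a->q6; q6-b->q6; q6-c->q8; q7-a->q8; q7-b->q7; q7-c->q0; q8-a->q8; q8-b->q8; q8-c->q3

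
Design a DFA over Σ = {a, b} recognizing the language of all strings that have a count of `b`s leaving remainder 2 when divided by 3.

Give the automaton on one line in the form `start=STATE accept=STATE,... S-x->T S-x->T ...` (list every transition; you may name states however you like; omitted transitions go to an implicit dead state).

Keep the running count of `b`s modulo 3: each `b` advances along the cycle s0 → s1 → s2 → s0 while other symbols loop. Accept at s2.
With 3 states:
        a   b  
>  s0   s0  s1 
   s1   s1  s2 
 * s2   s2  s0 
(> = start, * = accepting)

start=s0 accept=s2 s0-a->s0 s0-b->s1 s1-a->s1 s1-b->s2 s2-a->s2 s2-b->s0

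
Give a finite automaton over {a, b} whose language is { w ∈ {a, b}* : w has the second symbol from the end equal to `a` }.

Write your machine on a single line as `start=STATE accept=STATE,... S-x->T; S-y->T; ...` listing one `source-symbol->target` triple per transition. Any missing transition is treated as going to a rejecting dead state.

start=s0; accept=s3,s4; s0-a->s1; s0-b->s2; s1-a->s3; s1-b->s4; s2-a->s5; s2-b->s6; s3-a->s3; s3-b->s4; s4-a->s5; s4-b->s6; s5-a->s3; s5-b->s4; s6-a->s5; s6-b->s6

Because acceptance depends on a position counted from the end, the machine has to buffer the most recent 2 symbols. Make each state the string of the last up-to-2 symbols read; on input `x` shift the window left and append `x`. Accept when the buffered window has length 2 and begins with `a`.
        a   b  
>  s0   s1  s2 
   s1   s3  s4 
   s2   s5  s6 
 * s3   s3  s4 
 * s4   s5  s6 
   s5   s3  s4 
   s6   s5  s6 
(> = start, * = accepting)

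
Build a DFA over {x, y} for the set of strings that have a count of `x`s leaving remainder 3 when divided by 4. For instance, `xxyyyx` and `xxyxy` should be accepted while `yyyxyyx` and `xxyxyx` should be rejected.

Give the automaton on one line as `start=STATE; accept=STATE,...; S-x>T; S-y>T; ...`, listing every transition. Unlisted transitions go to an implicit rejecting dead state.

start=A; accept=D; A-x>B; A-y>A; B-x>C; B-y>B; C-x>D; C-y>C; D-x>A; D-y>D

The only thing that matters is how many `x`s have appeared, reduced mod 4. Use one state per residue: A for 0, …, D for 3. Reading `x` moves to the next residue; anything else stays put. D is accepting.
With 4 states:
       x  y 
>  A   B  A 
   B   C  B 
   C   D  C 
 * D   A  D 
(> = start, * = accepting)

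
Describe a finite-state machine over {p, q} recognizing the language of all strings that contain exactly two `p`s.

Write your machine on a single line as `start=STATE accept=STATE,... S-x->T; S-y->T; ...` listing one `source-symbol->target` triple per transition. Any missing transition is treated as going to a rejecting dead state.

Count `p`s, saturating at 3: states S0 through S2 mean 0 through 2 `p`s seen; S3 means more than 2. Each `p` increments (capped at S3); other symbols loop. Accept from {S2}.
A 4-state machine:
        p   q  
>  S0   S1  S0 
   S1   S2  S1 
 * S2   S3  S2 
   S3   S3  S3 
(> = start, * = accepting)

start=S0; accept=S2; S0-p->S1; S0-q->S0; S1-p->S2; S1-q->S1; S2-p->S3; S2-q->S2; S3-p->S3; S3-q->S3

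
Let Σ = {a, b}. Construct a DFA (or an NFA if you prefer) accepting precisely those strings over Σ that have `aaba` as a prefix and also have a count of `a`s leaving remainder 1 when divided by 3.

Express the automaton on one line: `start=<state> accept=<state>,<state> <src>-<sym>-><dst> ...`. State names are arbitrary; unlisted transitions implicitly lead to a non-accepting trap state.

Handle the two conditions separately and then intersect. The first has 6 states tracking whether the input so far still matches the prefix `aaba`; the second has 3 states tracking the count of `a`s modulo 3. A product state is a pair (one from each), accepting exactly when both do. Minimizing collapses redundant product states.
8 states suffice.
        a   b  
>  q0   q1  q2 
   q1   q3  q2 
   q2   q2  q2 
   q3   q2  q4 
   q4   q5  q2 
   q5   q6  q5 
 * q6   q7  q6 
   q7   q5  q7 
(> = start, * = accepting)

start=q0 accept=q6 q0-a->q1 q0-b->q2 q1-a->q3 q1-b->q2 q2-a->q2 q2-b->q2 q3-a->q2 q3-b->q4 q4-a->q5 q4-b->q2 q5-a->q6 q5-b->q5 q6-a->q7 q6-b->q6 q7-a->q5 q7-b->q7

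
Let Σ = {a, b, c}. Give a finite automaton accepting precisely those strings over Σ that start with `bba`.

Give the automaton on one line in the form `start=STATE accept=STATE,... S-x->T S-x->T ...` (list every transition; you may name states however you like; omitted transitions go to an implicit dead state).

Check the first 3 symbols one by one: S0 through S2 record how many have matched `bba` so far; any wrong symbol goes to the dead state S4. After all 3 match we enter the accepting sink S3.
        a   b   c  
>  S0   S4  S1  S4 
   S1   S4  S2  S4 
   S2   S3  S4  S4 
 * S3   S3  S3  S3 
   S4   S4  S4  S4 
(> = start, * = accepting)

start=S0 accept=S3 S0-a->S4 S0-b->S1 S0-c->S4 S1-a->S4 S1-b->S2 S1-c->S4 S2-a->S3 S2-b->S4 S2-c->S4 S3-a->S3 S3-b->S3 S3-c->S3 S4-a->S4 S4-b->S4 S4-c->S4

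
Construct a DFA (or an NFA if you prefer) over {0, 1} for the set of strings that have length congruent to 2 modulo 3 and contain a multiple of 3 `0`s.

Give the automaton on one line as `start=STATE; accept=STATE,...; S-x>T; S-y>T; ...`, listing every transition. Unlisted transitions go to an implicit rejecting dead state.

start=q0; accept=q5; q0-0>q1; q0-1>q2; q1-0>q3; q1-1>q4; q2-0>q4; q2-1>q5; q3-0>q0; q3-1>q6; q4-0>q6; q4-1>q7; q5-0>q7; q5-1>q0; q6-0>q2; q6-1>q8; q7-0>q8; q7-1>q1; q8-0>q5; q8-1>q3

Build one automaton per condition and run them in lockstep. The first has 3 states tracking the input length modulo 3; the second has 3 states tracking the count of `0`s modulo 3. A product state is a pair (one from each), accepting exactly when both do.
9 states suffice.
        0   1  
>  q0   q1  q2 
   q1   q3  q4 
   q2   q4  q5 
   q3   q0  q6 
   q4   q6  q7 
 * q5   q7  q0 
   q6   q2  q8 
   q7   q8  q1 
   q8   q5  q3 
(> = start, * = accepting)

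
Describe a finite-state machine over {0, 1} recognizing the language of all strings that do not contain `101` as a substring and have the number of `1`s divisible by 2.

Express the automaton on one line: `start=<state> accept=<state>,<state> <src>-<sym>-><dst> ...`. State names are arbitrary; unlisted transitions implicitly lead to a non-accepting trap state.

Build one automaton per condition and run them in lockstep. The first has 4 states tracking partial matches of the forbidden pattern `101`; the second has 2 states tracking the count of `1`s modulo 2. A product state is a pair (one from each), accepting exactly when both do. Minimizing collapses redundant product states.
A 7-state machine:
       0  1 
>* A   A  B 
   B   C  D 
   C   E  F 
 * D   G  B 
   E   E  D 
   F   F  F 
 * G   A  F 
(> = start, * = accepting)

start=A accept=A,D,G A-0->A A-1->B B-0->C B-1->D C-0->E C-1->F D-0->G D-1->B E-0->E E-1->D F-0->F F-1->F G-0->A G-1->F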